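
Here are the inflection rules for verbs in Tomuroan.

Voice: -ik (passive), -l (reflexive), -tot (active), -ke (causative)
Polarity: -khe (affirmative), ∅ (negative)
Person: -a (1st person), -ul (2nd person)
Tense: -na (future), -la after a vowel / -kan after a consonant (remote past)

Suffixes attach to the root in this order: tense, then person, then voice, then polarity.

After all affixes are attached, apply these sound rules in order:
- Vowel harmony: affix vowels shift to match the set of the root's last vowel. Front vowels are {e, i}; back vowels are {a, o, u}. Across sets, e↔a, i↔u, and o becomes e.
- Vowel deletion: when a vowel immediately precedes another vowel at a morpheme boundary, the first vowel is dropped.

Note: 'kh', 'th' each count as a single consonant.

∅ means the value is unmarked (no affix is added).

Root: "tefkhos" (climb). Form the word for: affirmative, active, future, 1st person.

Attach tense future -na → tefkhosna.
Attach person 1st person -a → tefkhosnaa.
Attach voice active -tot → tefkhosnaatot.
Attach polarity affirmative -khe → tefkhosnaatotkhe.
Apply vowel harmony: tefkhosnaatotkhe → tefkhosnaatotkha.
Apply vowel deletion: tefkhosnaatotkha → tefkhosnatotkha.

tefkhosnatotkha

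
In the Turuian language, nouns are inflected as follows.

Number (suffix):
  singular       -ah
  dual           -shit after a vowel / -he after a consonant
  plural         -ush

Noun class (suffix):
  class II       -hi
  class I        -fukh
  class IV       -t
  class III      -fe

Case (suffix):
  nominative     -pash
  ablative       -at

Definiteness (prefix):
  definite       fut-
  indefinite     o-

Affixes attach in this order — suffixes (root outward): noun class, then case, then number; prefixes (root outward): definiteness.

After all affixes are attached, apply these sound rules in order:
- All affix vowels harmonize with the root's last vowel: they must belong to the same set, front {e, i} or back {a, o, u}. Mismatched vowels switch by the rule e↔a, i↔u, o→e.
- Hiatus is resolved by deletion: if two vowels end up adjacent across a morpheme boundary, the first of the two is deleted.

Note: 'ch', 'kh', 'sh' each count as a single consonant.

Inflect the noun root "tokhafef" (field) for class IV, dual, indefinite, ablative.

Attach noun class class IV -t → tokhafeft.
Attach case ablative -at → tokhafeftat.
Attach definiteness indefinite o- → otokhafeftat.
Attach number dual -he (after consonant 't') → otokhafeftathe.
Apply vowel harmony: otokhafeftathe → etokhafeftethe.
Vowel deletion: no change.

etokhafeftethe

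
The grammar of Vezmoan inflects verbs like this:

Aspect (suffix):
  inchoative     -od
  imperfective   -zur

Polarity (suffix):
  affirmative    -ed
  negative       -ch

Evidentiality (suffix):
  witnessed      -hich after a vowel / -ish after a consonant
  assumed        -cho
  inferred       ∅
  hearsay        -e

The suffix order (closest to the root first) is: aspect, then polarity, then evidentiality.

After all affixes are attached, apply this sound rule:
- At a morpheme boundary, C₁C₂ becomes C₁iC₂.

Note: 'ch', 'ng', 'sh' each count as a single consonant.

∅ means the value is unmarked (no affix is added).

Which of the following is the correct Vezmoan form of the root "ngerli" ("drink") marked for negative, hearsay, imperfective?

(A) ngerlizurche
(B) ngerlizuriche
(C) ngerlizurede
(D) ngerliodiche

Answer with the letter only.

Attach aspect imperfective -zur → ngerlizur.
Attach polarity negative -ch → ngerlizurch.
Attach evidentiality hearsay -e → ngerlizurche.
Apply epenthesis: ngerlizurche → ngerlizuriche.
So the correct form is ngerlizuriche, option (B).
(D) ngerliodiche is wrong: it uses inchoative instead of imperfective for aspect.
(A) ngerlizurche is wrong: it fails to apply the sound rule(s).
(C) ngerlizurede is wrong: it uses affirmative instead of negative for polarity.

B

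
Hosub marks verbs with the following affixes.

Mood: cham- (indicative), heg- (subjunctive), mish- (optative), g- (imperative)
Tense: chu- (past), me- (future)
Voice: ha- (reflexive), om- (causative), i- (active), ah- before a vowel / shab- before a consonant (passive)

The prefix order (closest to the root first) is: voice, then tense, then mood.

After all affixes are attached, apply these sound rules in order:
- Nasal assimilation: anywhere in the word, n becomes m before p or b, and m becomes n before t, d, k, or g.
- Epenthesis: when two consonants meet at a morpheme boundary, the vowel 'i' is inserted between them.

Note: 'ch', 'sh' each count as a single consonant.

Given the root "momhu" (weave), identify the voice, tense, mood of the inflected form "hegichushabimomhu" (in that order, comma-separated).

passive, past, subjunctive

Segment: heg-chu-shab-momhu.
voice: ah/shab- → passive.
tense: chu- → past.
mood: heg- → subjunctive.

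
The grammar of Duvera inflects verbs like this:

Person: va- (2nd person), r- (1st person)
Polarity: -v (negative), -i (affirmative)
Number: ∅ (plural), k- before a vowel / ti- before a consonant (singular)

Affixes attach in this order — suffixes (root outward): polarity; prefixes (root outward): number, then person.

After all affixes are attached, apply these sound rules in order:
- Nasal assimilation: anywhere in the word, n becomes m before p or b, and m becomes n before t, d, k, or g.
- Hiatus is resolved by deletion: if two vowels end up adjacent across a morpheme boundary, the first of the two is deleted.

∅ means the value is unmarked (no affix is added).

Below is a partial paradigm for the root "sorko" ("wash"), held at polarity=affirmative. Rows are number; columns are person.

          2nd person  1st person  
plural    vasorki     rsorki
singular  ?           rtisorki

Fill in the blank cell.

vatisorki

Attach number singular ti- (before consonant 's') → tisorko.
Attach person 2nd person va- → vatisorko.
Attach polarity affirmative -i → vatisorkoi.
Nasal assimilation: no change.
Apply vowel deletion: vatisorkoi → vatisorki.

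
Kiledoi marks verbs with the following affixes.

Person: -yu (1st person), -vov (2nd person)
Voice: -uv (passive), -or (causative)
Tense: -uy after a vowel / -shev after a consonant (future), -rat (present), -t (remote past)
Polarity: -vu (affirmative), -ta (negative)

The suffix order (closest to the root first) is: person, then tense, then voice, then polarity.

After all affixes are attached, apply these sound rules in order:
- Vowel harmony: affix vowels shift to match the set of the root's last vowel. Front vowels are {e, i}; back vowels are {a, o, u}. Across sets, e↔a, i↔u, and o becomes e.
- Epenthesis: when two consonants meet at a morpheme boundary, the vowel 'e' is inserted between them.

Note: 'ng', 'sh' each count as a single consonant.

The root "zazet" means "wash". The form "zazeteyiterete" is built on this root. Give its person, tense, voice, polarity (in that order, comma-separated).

Segment: zazet-yu-t-or-ta.
person: -yu → 1st person.
tense: -t → remote past.
voice: -or → causative.
polarity: -ta → negative.

1st person, remote past, causative, negative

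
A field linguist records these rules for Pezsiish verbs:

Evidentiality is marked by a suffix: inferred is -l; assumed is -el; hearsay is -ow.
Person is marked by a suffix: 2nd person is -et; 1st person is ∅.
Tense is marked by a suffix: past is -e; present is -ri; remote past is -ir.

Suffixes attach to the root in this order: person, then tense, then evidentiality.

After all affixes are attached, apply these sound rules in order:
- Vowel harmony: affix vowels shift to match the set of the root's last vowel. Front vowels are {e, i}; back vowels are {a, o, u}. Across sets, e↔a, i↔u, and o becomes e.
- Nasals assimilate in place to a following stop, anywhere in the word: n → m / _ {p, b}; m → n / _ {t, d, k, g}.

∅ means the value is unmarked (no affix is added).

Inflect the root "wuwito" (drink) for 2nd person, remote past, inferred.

wuwitoaturl

Attach person 2nd person -et → wuwitoet.
Attach tense remote past -ir → wuwitoetir.
Attach evidentiality inferred -l → wuwitoetirl.
Apply vowel harmony: wuwitoetirl → wuwitoaturl.
Nasal assimilation: no change.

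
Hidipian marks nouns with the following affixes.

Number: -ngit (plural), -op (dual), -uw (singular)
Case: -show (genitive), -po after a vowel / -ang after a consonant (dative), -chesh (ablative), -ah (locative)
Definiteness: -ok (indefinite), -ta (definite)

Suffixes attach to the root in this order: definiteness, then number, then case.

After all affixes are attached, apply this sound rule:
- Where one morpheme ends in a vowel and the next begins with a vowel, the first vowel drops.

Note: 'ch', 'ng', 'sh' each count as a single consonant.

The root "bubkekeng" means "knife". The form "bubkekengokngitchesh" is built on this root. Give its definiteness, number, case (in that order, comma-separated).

indefinite, plural, ablative

Segment: bubkekeng-ok-ngit-chesh.
definiteness: -ok → indefinite.
number: -ngit → plural.
case: -chesh → ablative.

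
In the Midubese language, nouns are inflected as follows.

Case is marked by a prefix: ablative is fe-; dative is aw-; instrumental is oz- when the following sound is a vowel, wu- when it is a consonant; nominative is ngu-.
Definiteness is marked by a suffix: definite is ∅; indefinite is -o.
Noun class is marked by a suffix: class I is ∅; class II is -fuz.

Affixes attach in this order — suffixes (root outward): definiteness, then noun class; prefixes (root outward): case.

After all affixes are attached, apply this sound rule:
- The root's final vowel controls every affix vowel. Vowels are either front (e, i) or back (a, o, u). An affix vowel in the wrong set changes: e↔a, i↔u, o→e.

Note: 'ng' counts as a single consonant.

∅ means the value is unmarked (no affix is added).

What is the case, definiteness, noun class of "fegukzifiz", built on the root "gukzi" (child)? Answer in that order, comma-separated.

Segment: fe-gukzi-fuz.
case: fe- → ablative.
definiteness: ∅ → definite.
noun class: -fuz → class II.

ablative, definite, class II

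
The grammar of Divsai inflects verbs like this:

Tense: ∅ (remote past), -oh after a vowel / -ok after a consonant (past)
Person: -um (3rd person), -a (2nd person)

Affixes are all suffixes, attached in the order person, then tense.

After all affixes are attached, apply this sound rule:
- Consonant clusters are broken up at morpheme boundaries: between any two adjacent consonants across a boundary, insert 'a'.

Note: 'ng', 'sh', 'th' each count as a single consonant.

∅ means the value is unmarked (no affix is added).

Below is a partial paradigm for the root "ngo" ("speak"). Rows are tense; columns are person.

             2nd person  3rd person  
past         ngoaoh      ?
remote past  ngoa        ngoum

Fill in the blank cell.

ngoumok

Attach person 3rd person -um → ngoum.
Attach tense past -ok (after consonant 'm') → ngoumok.
Epenthesis: no change.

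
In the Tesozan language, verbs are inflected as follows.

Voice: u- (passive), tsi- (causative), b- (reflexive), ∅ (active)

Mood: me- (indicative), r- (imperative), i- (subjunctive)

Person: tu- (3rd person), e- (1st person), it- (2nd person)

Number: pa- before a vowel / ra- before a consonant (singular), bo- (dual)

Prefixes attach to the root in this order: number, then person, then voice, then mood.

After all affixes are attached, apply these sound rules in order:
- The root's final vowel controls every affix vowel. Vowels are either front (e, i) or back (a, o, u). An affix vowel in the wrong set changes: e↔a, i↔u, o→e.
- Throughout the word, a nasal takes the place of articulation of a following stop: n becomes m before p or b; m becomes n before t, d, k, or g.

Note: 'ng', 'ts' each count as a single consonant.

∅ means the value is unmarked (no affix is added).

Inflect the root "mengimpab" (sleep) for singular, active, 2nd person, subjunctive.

Attach number singular ra- (before consonant 'm') → ramengimpab.
Attach person 2nd person it- → itramengimpab.
voice = active: zero marking, form stays itramengimpab.
Attach mood subjunctive i- → iitramengimpab.
Apply vowel harmony: iitramengimpab → uutramengimpab.
Nasal assimilation: no change.

uutramengimpab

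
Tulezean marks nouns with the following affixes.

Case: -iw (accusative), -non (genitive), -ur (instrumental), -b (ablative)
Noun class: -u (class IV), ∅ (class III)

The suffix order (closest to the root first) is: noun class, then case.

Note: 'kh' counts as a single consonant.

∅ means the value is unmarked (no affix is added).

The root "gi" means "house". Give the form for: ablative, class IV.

giub

Attach noun class class IV -u → giu.
Attach case ablative -b → giub.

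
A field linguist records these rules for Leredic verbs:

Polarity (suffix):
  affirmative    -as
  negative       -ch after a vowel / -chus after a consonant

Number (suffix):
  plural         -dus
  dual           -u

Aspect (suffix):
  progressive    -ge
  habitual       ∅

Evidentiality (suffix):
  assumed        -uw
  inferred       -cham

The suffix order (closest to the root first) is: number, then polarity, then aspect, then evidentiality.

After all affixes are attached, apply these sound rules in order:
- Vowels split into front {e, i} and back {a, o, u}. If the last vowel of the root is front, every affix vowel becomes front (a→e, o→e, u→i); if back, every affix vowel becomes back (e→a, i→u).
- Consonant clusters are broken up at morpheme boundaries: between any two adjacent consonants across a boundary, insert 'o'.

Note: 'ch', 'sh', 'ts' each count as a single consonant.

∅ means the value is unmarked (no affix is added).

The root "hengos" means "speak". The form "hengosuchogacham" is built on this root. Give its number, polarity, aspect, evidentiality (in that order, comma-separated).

Segment: hengos-u-ch-ge-cham.
number: -u → dual.
polarity: -ch/chus → negative.
aspect: -ge → progressive.
evidentiality: -cham → inferred.

dual, negative, progressive, inferred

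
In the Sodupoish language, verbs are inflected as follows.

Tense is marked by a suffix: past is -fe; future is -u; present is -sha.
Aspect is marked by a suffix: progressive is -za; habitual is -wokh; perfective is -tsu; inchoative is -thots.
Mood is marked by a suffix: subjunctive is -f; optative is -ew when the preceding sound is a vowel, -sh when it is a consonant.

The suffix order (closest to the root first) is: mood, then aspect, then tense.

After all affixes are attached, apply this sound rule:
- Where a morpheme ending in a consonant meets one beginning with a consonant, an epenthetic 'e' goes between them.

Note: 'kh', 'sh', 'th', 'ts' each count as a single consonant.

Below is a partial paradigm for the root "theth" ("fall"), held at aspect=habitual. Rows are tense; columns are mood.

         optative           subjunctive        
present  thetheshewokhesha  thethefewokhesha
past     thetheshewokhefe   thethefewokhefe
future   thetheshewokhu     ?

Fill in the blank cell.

thethefewokhu

Attach mood subjunctive -f → thethf.
Attach aspect habitual -wokh → thethfwokh.
Attach tense future -u → thethfwokhu.
Apply epenthesis: thethfwokhu → thethefewokhu.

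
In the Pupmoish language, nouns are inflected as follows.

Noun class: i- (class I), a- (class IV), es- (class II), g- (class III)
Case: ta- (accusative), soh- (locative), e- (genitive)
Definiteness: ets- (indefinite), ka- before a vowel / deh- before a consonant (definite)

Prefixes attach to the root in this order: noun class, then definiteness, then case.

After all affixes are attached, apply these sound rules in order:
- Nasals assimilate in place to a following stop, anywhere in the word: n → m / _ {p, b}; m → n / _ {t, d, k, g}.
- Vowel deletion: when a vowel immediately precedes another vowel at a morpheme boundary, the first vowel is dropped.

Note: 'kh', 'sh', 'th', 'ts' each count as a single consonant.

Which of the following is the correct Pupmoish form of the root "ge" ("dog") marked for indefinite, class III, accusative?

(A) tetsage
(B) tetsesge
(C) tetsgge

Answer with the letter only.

Attach noun class class III g- → gge.
Attach definiteness indefinite ets- → etsgge.
Attach case accusative ta- → taetsgge.
Nasal assimilation: no change.
Apply vowel deletion: taetsgge → tetsgge.
So the correct form is tetsgge, option (C).
(A) tetsage is wrong: it uses class IV instead of class III for noun class.
(B) tetsesge is wrong: it uses class II instead of class III for noun class.

C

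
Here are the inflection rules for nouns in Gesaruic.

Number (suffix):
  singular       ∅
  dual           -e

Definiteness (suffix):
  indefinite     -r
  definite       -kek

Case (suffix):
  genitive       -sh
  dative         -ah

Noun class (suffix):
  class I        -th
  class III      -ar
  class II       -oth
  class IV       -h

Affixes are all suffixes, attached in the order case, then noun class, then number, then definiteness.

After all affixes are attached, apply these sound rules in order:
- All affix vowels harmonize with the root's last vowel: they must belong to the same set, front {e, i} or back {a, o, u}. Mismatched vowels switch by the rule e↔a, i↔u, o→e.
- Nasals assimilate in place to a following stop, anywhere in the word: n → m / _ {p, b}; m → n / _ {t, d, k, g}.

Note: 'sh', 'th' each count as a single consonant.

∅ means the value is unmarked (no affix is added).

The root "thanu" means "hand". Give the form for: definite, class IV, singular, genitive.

Attach case genitive -sh → thanush.
Attach noun class class IV -h → thanushh.
number = singular: zero marking, form stays thanushh.
Attach definiteness definite -kek → thanushhkek.
Apply vowel harmony: thanushhkek → thanushhkak.
Nasal assimilation: no change.

thanushhkak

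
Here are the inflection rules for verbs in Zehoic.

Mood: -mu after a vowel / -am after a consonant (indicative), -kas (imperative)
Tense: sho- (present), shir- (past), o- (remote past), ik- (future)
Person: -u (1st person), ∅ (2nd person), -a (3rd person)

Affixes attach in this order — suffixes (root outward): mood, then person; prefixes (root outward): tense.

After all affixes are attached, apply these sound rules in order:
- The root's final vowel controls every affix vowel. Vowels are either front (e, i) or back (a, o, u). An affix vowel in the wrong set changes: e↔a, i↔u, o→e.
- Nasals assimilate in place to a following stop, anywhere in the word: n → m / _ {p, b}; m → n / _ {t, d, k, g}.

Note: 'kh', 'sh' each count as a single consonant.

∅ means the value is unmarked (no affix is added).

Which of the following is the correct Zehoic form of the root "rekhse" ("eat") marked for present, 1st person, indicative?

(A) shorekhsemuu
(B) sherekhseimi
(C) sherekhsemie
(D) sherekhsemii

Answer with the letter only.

Attach tense present sho- → shorekhse.
Attach mood indicative -mu (after vowel 'e') → shorekhsemu.
Attach person 1st person -u → shorekhsemuu.
Apply vowel harmony: shorekhsemuu → sherekhsemii.
Nasal assimilation: no change.
So the correct form is sherekhsemii, option (D).
(C) sherekhsemie is wrong: it uses 3rd person instead of 1st person for person.
(B) sherekhseimi is wrong: it has the affixes in the wrong order.
(A) shorekhsemuu is wrong: it fails to apply the sound rule(s).

D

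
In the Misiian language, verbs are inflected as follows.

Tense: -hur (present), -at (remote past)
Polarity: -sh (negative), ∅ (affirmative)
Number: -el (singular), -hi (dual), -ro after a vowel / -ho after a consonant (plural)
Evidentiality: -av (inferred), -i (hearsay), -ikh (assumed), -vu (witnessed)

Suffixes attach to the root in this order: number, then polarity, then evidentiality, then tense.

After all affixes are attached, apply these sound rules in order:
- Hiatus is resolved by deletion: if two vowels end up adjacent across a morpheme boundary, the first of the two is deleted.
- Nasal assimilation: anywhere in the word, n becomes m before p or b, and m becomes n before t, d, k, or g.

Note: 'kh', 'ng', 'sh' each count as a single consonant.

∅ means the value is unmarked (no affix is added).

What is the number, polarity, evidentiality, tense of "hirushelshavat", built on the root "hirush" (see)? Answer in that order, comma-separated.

singular, negative, inferred, remote past

Segment: hirush-el-sh-av-at.
number: -el → singular.
polarity: -sh → negative.
evidentiality: -av → inferred.
tense: -at → remote past.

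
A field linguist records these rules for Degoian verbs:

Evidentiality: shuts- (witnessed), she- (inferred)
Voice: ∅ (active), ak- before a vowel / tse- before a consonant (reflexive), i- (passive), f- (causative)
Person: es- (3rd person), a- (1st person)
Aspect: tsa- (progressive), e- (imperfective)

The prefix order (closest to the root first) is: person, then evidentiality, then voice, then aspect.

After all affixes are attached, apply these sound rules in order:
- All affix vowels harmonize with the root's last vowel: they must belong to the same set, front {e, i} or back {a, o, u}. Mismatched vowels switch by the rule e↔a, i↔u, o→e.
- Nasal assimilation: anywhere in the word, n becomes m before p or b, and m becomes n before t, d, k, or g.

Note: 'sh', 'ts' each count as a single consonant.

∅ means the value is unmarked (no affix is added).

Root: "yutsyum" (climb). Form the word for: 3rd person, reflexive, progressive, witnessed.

Attach person 3rd person es- → esyutsyum.
Attach evidentiality witnessed shuts- → shutsesyutsyum.
Attach voice reflexive tse- (before consonant 'sh') → tseshutsesyutsyum.
Attach aspect progressive tsa- → tsatseshutsesyutsyum.
Apply vowel harmony: tsatseshutsesyutsyum → tsatsashutsasyutsyum.
Nasal assimilation: no change.

tsatsashutsasyutsyum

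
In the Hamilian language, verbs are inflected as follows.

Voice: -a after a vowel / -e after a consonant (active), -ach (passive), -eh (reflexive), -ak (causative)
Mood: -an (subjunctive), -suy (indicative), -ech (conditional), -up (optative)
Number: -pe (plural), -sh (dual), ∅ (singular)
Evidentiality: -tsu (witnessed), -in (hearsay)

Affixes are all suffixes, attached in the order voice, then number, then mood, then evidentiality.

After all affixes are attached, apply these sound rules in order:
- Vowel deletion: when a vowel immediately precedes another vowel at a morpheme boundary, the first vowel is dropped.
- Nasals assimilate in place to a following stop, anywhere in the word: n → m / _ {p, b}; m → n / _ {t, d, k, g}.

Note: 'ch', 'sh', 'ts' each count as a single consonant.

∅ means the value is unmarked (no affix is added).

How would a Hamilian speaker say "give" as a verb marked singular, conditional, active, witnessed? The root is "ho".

Attach voice active -a (after vowel 'o') → hoa.
number = singular: zero marking, form stays hoa.
Attach mood conditional -ech → hoaech.
Attach evidentiality witnessed -tsu → hoaechtsu.
Apply vowel deletion: hoaechtsu → hechtsu.
Nasal assimilation: no change.

hechtsu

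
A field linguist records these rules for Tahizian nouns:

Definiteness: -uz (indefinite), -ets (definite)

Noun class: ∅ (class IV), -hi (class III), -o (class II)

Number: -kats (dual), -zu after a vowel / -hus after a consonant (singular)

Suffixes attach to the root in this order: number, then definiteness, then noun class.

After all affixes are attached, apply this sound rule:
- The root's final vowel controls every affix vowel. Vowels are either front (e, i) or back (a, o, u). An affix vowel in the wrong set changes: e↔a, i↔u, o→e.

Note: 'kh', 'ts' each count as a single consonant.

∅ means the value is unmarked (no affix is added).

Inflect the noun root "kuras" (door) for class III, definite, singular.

Attach number singular -hus (after consonant 's') → kurashus.
Attach definiteness definite -ets → kurashusets.
Attach noun class class III -hi → kurashusetshi.
Apply vowel harmony: kurashusetshi → kurashusatshu.

kurashusatshu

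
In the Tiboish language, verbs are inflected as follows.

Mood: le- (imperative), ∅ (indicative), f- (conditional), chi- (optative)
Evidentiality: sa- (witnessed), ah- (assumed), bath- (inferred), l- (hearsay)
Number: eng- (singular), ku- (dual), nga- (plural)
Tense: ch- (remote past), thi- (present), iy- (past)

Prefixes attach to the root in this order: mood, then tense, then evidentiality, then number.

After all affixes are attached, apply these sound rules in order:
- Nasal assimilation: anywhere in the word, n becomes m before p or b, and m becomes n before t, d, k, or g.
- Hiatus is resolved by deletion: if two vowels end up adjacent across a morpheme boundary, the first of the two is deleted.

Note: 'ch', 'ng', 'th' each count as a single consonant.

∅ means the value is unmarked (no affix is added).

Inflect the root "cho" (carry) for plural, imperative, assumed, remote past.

Attach mood imperative le- → lecho.
Attach tense remote past ch- → chlecho.
Attach evidentiality assumed ah- → ahchlecho.
Attach number plural nga- → ngaahchlecho.
Nasal assimilation: no change.
Apply vowel deletion: ngaahchlecho → ngahchlecho.

ngahchlecho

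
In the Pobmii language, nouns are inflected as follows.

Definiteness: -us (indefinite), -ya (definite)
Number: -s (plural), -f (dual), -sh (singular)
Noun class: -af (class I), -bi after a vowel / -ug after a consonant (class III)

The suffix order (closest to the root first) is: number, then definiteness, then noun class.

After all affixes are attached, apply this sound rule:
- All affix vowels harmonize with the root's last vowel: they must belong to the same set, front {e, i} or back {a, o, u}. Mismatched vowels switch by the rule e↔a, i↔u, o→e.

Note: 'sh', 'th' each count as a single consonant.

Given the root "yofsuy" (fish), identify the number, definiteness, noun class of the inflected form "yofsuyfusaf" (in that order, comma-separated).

dual, indefinite, class I

Segment: yofsuy-f-us-af.
number: -f → dual.
definiteness: -us → indefinite.
noun class: -af → class I.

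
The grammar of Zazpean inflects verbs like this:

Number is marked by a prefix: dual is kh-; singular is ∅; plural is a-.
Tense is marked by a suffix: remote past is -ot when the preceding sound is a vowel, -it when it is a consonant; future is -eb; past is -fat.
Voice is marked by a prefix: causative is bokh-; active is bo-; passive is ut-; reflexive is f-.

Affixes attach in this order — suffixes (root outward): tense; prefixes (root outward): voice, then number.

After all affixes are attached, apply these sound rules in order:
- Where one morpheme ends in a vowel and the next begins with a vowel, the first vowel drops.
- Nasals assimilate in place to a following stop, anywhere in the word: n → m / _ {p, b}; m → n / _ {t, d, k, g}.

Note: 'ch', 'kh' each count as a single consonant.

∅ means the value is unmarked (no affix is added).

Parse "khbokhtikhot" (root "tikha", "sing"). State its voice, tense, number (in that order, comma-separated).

causative, remote past, dual

Segment: kh-bokh-tikha-ot.
voice: bokh- → causative.
tense: -ot/it → remote past.
number: kh- → dual.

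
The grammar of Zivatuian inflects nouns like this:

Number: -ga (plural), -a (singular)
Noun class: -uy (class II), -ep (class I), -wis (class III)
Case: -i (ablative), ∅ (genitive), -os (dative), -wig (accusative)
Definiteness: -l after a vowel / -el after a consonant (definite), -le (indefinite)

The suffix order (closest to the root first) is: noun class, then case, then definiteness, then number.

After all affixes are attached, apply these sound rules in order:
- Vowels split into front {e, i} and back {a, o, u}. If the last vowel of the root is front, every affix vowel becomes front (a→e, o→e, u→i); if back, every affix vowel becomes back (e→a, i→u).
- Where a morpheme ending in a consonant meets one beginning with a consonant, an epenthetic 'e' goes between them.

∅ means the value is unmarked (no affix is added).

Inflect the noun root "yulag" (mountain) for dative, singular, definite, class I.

Attach noun class class I -ep → yulagep.
Attach case dative -os → yulagepos.
Attach definiteness definite -el (after consonant 's') → yulageposel.
Attach number singular -a → yulageposela.
Apply vowel harmony: yulageposela → yulagaposala.
Epenthesis: no change.

yulagaposala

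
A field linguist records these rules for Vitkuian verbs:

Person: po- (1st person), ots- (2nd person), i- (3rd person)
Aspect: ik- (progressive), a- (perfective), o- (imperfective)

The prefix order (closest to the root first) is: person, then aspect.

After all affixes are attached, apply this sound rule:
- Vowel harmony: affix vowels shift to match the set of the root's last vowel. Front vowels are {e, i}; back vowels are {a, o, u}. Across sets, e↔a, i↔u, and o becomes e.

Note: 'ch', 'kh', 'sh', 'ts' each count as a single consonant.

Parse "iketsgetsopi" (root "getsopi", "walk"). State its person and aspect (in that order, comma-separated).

Segment: ik-ots-getsopi.
person: ots- → 2nd person.
aspect: ik- → progressive.

2nd person, progressive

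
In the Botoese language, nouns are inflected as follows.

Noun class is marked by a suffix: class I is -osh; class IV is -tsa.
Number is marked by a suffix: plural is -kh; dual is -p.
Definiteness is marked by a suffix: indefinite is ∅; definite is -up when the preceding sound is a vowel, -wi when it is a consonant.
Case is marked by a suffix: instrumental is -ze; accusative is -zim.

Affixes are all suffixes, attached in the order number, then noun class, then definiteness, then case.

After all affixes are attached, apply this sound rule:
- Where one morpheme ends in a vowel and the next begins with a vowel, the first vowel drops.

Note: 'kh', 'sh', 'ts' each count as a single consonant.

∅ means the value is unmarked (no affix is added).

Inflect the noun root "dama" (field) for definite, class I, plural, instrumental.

damakhoshwize

Attach number plural -kh → damakh.
Attach noun class class I -osh → damakhosh.
Attach definiteness definite -wi (after consonant 'sh') → damakhoshwi.
Attach case instrumental -ze → damakhoshwize.
Vowel deletion: no change.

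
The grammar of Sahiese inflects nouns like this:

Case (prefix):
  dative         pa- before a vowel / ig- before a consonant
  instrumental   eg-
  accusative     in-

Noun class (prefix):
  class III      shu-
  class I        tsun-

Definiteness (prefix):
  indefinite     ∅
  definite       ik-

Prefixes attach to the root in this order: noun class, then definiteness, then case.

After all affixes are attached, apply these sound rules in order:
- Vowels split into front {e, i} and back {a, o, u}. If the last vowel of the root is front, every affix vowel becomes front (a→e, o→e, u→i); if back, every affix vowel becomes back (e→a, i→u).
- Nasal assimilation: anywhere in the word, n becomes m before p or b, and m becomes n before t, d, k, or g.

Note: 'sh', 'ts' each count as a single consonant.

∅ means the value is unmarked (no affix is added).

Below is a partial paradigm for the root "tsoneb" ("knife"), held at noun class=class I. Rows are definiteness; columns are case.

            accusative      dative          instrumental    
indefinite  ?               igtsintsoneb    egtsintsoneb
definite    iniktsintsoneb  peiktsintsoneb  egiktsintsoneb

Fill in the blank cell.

intsintsoneb

Attach noun class class I tsun- → tsuntsoneb.
definiteness = indefinite: zero marking, form stays tsuntsoneb.
Attach case accusative in- → intsuntsoneb.
Apply vowel harmony: intsuntsoneb → intsintsoneb.
Nasal assimilation: no change.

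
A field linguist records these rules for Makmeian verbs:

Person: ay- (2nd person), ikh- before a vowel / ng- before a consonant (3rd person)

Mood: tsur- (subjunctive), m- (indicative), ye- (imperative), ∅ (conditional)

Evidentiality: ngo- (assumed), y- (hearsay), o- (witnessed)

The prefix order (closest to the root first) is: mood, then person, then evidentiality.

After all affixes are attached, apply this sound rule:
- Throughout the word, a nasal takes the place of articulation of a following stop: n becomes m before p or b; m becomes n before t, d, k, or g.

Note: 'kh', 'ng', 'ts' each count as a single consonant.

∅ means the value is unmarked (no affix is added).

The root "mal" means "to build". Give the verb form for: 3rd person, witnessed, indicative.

Attach mood indicative m- → mmal.
Attach person 3rd person ng- (before consonant 'm') → ngmmal.
Attach evidentiality witnessed o- → ongmmal.
Nasal assimilation: no change.

ongmmal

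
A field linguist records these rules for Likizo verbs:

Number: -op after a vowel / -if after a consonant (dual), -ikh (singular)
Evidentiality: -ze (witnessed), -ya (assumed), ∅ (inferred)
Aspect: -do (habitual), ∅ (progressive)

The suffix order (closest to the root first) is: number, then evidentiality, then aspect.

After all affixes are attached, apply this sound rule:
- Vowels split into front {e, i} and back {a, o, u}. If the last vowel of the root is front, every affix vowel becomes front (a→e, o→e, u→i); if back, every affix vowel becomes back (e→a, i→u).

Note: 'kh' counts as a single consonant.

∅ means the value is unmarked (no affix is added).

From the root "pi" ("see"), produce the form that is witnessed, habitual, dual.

piepzede

Attach number dual -op (after vowel 'i') → piop.
Attach evidentiality witnessed -ze → piopze.
Attach aspect habitual -do → piopzedo.
Apply vowel harmony: piopzedo → piepzede.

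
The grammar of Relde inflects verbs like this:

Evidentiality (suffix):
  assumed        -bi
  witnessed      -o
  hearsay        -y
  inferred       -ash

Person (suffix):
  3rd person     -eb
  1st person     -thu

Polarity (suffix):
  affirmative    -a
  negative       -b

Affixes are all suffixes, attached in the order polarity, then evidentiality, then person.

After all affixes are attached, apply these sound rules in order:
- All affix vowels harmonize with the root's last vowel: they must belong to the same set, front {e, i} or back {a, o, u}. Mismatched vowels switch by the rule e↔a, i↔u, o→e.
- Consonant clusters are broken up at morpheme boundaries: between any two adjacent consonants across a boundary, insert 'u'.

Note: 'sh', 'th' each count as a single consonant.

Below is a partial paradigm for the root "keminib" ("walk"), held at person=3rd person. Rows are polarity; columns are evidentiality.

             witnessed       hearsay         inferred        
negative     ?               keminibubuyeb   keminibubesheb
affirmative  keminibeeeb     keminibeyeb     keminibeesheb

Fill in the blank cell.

keminibubeeb

Attach polarity negative -b → keminibb.
Attach evidentiality witnessed -o → keminibbo.
Attach person 3rd person -eb → keminibboeb.
Apply vowel harmony: keminibboeb → keminibbeeb.
Apply epenthesis: keminibbeeb → keminibubeeb.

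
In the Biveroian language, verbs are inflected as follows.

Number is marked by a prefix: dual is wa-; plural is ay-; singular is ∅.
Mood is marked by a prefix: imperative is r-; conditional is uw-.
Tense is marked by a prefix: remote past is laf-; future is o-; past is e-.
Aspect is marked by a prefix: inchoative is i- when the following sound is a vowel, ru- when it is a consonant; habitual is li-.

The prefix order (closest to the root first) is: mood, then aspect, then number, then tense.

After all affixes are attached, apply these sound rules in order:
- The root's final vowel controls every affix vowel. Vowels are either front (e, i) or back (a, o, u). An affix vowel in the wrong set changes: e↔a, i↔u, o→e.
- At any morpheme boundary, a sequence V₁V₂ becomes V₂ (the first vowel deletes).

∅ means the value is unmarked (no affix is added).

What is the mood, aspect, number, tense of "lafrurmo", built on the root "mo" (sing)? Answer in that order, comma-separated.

imperative, inchoative, singular, remote past

Segment: laf-ru-r-mo.
mood: r- → imperative.
aspect: i/ru- → inchoative.
number: ∅ → singular.
tense: laf- → remote past.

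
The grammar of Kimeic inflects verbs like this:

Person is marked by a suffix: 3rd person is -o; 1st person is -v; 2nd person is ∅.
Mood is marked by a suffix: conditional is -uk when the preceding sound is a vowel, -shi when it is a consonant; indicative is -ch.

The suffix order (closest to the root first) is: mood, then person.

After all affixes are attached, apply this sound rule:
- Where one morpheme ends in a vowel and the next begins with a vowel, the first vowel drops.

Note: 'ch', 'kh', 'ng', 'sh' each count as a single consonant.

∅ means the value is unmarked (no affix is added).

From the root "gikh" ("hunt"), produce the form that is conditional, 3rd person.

gikhsho

Attach mood conditional -shi (after consonant 'kh') → gikhshi.
Attach person 3rd person -o → gikhshio.
Apply vowel deletion: gikhshio → gikhsho.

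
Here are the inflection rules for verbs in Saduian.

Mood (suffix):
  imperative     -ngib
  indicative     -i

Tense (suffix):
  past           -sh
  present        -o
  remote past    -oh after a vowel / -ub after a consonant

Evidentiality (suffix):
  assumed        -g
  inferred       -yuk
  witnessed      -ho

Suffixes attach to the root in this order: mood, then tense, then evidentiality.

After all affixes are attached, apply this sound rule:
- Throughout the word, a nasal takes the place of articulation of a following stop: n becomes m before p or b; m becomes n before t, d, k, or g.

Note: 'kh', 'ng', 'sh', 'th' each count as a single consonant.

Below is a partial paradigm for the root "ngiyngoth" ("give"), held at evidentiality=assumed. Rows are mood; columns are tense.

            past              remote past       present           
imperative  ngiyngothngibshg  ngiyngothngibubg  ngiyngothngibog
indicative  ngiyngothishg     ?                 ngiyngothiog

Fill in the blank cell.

Attach mood indicative -i → ngiyngothi.
Attach tense remote past -oh (after vowel 'i') → ngiyngothioh.
Attach evidentiality assumed -g → ngiyngothiohg.
Nasal assimilation: no change.

ngiyngothiohg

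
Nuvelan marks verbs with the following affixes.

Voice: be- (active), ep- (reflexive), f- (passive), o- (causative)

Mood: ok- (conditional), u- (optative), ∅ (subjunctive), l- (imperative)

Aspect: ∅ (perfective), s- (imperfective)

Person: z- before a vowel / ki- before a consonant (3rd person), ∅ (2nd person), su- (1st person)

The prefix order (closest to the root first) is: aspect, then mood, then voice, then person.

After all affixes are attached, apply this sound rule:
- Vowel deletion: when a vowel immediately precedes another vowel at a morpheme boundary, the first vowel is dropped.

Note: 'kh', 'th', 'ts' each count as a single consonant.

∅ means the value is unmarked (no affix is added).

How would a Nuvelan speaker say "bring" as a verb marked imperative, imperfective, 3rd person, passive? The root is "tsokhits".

kiflstsokhits

Attach aspect imperfective s- → stsokhits.
Attach mood imperative l- → lstsokhits.
Attach voice passive f- → flstsokhits.
Attach person 3rd person ki- (before consonant 'f') → kiflstsokhits.
Vowel deletion: no change.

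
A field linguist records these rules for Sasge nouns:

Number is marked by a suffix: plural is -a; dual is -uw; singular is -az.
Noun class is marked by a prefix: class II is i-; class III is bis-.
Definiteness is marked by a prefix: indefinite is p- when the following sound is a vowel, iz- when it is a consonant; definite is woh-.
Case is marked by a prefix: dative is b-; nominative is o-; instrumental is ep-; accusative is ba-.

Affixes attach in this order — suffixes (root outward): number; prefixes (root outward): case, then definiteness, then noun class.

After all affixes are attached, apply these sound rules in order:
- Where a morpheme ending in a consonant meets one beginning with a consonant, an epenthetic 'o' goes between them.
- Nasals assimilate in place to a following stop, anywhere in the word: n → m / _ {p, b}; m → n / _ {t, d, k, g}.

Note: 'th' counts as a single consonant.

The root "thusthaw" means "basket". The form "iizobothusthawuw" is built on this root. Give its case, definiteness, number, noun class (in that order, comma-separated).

dative, indefinite, dual, class II

Segment: i-iz-b-thusthaw-uw.
case: b- → dative.
definiteness: p/iz- → indefinite.
number: -uw → dual.
noun class: i- → class II.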